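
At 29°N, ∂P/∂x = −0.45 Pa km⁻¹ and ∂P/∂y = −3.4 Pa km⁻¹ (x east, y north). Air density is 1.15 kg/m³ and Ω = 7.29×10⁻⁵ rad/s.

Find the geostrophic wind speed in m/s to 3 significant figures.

42.2 m/s

Coriolis parameter at 29°N:
f = 2Ω sin φ = 2 × 7.29×10⁻⁵ × sin 29° = 7.07×10⁻⁵ s⁻¹
Component geostrophic relations (x east, y north):
u_g = −(1/(fρ)) ∂P/∂y,  v_g = (1/(fρ)) ∂P/∂x
u_g = −(−3.4×10⁻³)/(7.07×10⁻⁵ × 1.15) = 41.8 m/s;  v_g = (−0.45×10⁻³)/(7.07×10⁻⁵ × 1.15) = −5.54 m/s
|V_g| = √(u_g² + v_g²) = 42.2 m/s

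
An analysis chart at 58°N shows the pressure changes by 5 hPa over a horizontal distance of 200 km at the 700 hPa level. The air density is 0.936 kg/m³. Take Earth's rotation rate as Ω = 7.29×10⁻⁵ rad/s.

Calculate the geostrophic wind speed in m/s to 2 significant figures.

22 m/s

Coriolis parameter at 58°N:
f = 2Ω sin φ = 2 × 7.29×10⁻⁵ × sin 58° = 1.24×10⁻⁴ s⁻¹
Pressure gradient: |∂P/∂n| = 500 Pa / 200000 m = 2.50×10⁻³ Pa/m
Geostrophic balance (pressure-gradient force = Coriolis force):
V_g = (1/(fρ)) |∂P/∂n| = 2.50×10⁻³ / (1.24×10⁻⁴ × 0.936) = 21.6 m/s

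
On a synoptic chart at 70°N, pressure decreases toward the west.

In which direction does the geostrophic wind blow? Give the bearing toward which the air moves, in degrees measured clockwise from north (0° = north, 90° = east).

The pressure-gradient force points toward the west (bearing 270°).
Geostrophic balance: in the Northern Hemisphere the Coriolis force deflects motion to the right, so the geostrophic wind blows 90° to the right of the pressure-gradient force (low pressure on the left).
Rotating 270° by 90° clockwise gives 000° — the wind blows toward the north.

000°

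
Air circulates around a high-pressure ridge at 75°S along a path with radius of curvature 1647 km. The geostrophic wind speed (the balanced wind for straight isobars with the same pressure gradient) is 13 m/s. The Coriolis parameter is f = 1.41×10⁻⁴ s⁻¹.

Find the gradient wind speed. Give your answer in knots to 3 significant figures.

26.9 knots

Around a high, pressure-gradient force acts outward with centrifugal, so Coriolis balances both:
fV = (1/ρ)|∂P/∂n| + V²/R  →  V² − fR·V + fR·V_g = 0
With fR = 1.41×10⁻⁴ × 1647×10³ m = 232 m/s:
V = [fR − √((fR)² − 4 fR V_g)]/2 = [232 − √(232² − 4×232×13)]/2 = 13.8 m/s
Supergeostrophic (V > V_g = 13 m/s), as expected around a high.
Converting: 13.8 m/s × 1.944 = 26.9 knots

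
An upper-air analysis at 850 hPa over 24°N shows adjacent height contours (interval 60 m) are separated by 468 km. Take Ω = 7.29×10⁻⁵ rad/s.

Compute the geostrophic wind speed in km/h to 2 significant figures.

Coriolis parameter at 24°N:
f = 2Ω sin φ = 2 × 7.29×10⁻⁵ × sin 24° = 5.93×10⁻⁵ s⁻¹
Height gradient: |∂Z/∂n| = 60 m / 468000 m = 1.28×10⁻⁴
On a pressure surface, geostrophic balance gives V_g = (g/f)|∂Z/∂n|:
V_g = 9.81 × 1.28×10⁻⁴ / 5.93×10⁻⁵ = 21.2 m/s
Converting: 21.2 m/s × 3.6 = 76 km/h

76 km/h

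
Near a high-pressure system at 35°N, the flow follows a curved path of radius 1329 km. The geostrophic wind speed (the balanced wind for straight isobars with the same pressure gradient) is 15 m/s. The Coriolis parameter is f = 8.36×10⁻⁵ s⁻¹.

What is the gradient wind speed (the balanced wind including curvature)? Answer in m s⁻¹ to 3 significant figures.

17.9 m s⁻¹

Around a high, pressure-gradient force acts outward with centrifugal, so Coriolis balances both:
fV = (1/ρ)|∂P/∂n| + V²/R  →  V² − fR·V + fR·V_g = 0
With fR = 8.36×10⁻⁵ × 1329×10³ m = 111 m/s:
V = [fR − √((fR)² − 4 fR V_g)]/2 = [111 − √(111² − 4×111×15)]/2 = 17.9 m/s
Supergeostrophic (V > V_g = 15 m/s), as expected around a high.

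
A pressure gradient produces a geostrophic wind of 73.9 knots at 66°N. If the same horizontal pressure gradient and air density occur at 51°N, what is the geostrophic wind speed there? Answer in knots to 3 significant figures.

With the same pressure gradient and density, V_g ∝ 1/f ∝ 1/sin φ.
V₂ = V₁ · sin φ₁ / sin φ₂ = 73.9 × sin 66° / sin 51°
V₂ = 73.9 × 0.9135/0.7771 = 86.9 knots

86.9 knots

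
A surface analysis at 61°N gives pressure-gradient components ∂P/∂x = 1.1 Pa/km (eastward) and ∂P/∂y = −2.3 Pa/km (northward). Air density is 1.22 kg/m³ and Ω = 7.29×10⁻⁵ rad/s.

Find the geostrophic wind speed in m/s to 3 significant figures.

16.4 m/s

Coriolis parameter at 61°N:
f = 2Ω sin φ = 2 × 7.29×10⁻⁵ × sin 61° = 1.28×10⁻⁴ s⁻¹
Component geostrophic relations (x east, y north):
u_g = −(1/(fρ)) ∂P/∂y,  v_g = (1/(fρ)) ∂P/∂x
u_g = −(−2.3×10⁻³)/(1.28×10⁻⁴ × 1.22) = 14.8 m/s;  v_g = (1.1×10⁻³)/(1.28×10⁻⁴ × 1.22) = 7.07 m/s
|V_g| = √(u_g² + v_g²) = 16.4 m/s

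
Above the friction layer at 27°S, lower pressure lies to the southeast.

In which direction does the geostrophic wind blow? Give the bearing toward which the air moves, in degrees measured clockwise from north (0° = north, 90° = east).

The pressure-gradient force points toward the southeast (bearing 135°).
Geostrophic balance: in the Southern Hemisphere the Coriolis force deflects motion to the left, so the geostrophic wind blows 90° to the left of the pressure-gradient force (low pressure on the right).
Rotating 135° by 90° counterclockwise gives 045° — the wind blows toward the northeast.

045°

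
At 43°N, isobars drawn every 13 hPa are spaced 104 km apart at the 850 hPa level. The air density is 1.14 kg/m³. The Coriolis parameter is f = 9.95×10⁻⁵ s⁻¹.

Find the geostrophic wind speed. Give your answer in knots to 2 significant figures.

210 knots

Pressure gradient: |∂P/∂n| = 1300 Pa / 104000 m = 1.25×10⁻² Pa/m
Geostrophic balance (pressure-gradient force = Coriolis force):
V_g = (1/(fρ)) |∂P/∂n| = 1.25×10⁻² / (9.95×10⁻⁵ × 1.14) = 110 m/s
Converting: 110 m/s × 1.944 = 210 knots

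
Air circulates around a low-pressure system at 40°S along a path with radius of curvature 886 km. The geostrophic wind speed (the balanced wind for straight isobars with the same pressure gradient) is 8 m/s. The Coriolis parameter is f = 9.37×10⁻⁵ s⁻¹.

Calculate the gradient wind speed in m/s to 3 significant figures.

7.35 m/s

Around a low, centrifugal force acts outward with Coriolis, so pressure-gradient force balances both:
(1/ρ)|∂P/∂n| = fV + V²/R  →  V² + fR·V − fR·V_g = 0
With fR = 9.37×10⁻⁵ × 886×10³ m = 83.0 m/s:
V = [−fR + √((fR)² + 4 fR V_g)]/2 = [−83.0 + √(83.0² + 4×83.0×8)]/2 = 7.35 m/s
Subgeostrophic (V < V_g = 8 m/s), as expected around a low.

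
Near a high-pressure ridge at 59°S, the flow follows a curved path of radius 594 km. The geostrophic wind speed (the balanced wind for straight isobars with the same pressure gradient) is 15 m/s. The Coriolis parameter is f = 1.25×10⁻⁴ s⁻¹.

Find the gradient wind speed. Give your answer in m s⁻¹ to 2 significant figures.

21 m s⁻¹

Around a high, pressure-gradient force acts outward with centrifugal, so Coriolis balances both:
fV = (1/ρ)|∂P/∂n| + V²/R  →  V² − fR·V + fR·V_g = 0
With fR = 1.25×10⁻⁴ × 594×10³ m = 74.2 m/s:
V = [fR − √((fR)² − 4 fR V_g)]/2 = [74.2 − √(74.2² − 4×74.2×15)]/2 = 20.9 m/s
Supergeostrophic (V > V_g = 15 m/s), as expected around a high.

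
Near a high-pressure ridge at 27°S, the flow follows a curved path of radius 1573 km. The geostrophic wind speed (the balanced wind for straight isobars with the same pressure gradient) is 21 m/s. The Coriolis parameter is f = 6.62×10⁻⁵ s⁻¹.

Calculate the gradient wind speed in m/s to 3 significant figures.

29.2 m/s

Around a high, pressure-gradient force acts outward with centrifugal, so Coriolis balances both:
fV = (1/ρ)|∂P/∂n| + V²/R  →  V² − fR·V + fR·V_g = 0
With fR = 6.62×10⁻⁵ × 1573×10³ m = 104 m/s:
V = [fR − √((fR)² − 4 fR V_g)]/2 = [104 − √(104² − 4×104×21)]/2 = 29.2 m/s
Supergeostrophic (V > V_g = 21 m/s), as expected around a high.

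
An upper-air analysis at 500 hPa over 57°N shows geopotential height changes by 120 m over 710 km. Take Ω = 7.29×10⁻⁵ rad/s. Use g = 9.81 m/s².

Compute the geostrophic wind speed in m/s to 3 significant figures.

13.6 m/s

Coriolis parameter at 57°N:
f = 2Ω sin φ = 2 × 7.29×10⁻⁵ × sin 57° = 1.22×10⁻⁴ s⁻¹
Height gradient: |∂Z/∂n| = 120 m / 710000 m = 1.69×10⁻⁴
On a pressure surface, geostrophic balance gives V_g = (g/f)|∂Z/∂n|:
V_g = 9.81 × 1.69×10⁻⁴ / 1.22×10⁻⁴ = 13.6 m/s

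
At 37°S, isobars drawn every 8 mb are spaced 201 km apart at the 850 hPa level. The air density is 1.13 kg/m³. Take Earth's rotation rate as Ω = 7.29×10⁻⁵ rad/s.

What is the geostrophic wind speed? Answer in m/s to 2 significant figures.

40 m/s

Coriolis parameter at 37°S:
f = 2Ω sin φ = 2 × 7.29×10⁻⁵ × sin 37° = 8.77×10⁻⁵ s⁻¹
Pressure gradient: |∂P/∂n| = 800 Pa / 201000 m = 3.98×10⁻³ Pa/m
Geostrophic balance (pressure-gradient force = Coriolis force):
V_g = (1/(fρ)) |∂P/∂n| = 3.98×10⁻³ / (8.77×10⁻⁵ × 1.13) = 40.1 m/s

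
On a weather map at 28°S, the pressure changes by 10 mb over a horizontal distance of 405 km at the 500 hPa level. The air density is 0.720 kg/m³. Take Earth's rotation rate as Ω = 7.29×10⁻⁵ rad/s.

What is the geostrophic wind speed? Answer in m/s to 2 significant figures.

50 m/s

Coriolis parameter at 28°S:
f = 2Ω sin φ = 2 × 7.29×10⁻⁵ × sin 28° = 6.84×10⁻⁵ s⁻¹
Pressure gradient: |∂P/∂n| = 1000 Pa / 405000 m = 2.47×10⁻³ Pa/m
Geostrophic balance (pressure-gradient force = Coriolis force):
V_g = (1/(fρ)) |∂P/∂n| = 2.47×10⁻³ / (6.84×10⁻⁵ × 0.720) = 50.1 m/s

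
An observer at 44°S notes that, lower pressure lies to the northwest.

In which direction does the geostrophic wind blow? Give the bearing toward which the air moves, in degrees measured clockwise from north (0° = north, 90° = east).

The pressure-gradient force points toward the northwest (bearing 315°).
Geostrophic balance: in the Southern Hemisphere the Coriolis force deflects motion to the left, so the geostrophic wind blows 90° to the left of the pressure-gradient force (low pressure on the right).
Rotating 315° by 90° counterclockwise gives 225° — the wind blows toward the southwest.

225°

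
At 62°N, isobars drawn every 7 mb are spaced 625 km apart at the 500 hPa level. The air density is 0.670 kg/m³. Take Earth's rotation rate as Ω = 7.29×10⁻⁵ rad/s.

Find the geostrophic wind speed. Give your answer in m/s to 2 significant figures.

Coriolis parameter at 62°N:
f = 2Ω sin φ = 2 × 7.29×10⁻⁵ × sin 62° = 1.29×10⁻⁴ s⁻¹
Pressure gradient: |∂P/∂n| = 700 Pa / 625000 m = 1.12×10⁻³ Pa/m
Geostrophic balance (pressure-gradient force = Coriolis force):
V_g = (1/(fρ)) |∂P/∂n| = 1.12×10⁻³ / (1.29×10⁻⁴ × 0.670) = 13.0 m/s

13 m/s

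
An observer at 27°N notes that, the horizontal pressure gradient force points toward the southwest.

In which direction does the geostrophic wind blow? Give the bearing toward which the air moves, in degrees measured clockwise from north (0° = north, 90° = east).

315°

The pressure-gradient force points toward the southwest (bearing 225°).
Geostrophic balance: in the Northern Hemisphere the Coriolis force deflects motion to the right, so the geostrophic wind blows 90° to the right of the pressure-gradient force (low pressure on the left).
Rotating 225° by 90° clockwise gives 315° — the wind blows toward the northwest.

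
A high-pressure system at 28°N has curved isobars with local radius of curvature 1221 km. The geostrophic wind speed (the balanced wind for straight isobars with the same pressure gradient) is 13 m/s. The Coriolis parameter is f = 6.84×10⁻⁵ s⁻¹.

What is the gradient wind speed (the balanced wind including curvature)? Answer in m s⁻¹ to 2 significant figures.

Around a high, pressure-gradient force acts outward with centrifugal, so Coriolis balances both:
fV = (1/ρ)|∂P/∂n| + V²/R  →  V² − fR·V + fR·V_g = 0
With fR = 6.84×10⁻⁵ × 1221×10³ m = 83.5 m/s:
V = [fR − √((fR)² − 4 fR V_g)]/2 = [83.5 − √(83.5² − 4×83.5×13)]/2 = 16.1 m/s
Supergeostrophic (V > V_g = 13 m/s), as expected around a high.

16 m s⁻¹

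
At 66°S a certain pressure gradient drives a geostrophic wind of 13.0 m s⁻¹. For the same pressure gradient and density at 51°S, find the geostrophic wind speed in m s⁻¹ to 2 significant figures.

15 m s⁻¹

With the same pressure gradient and density, V_g ∝ 1/f ∝ 1/sin φ.
V₂ = V₁ · sin φ₁ / sin φ₂ = 13.0 × sin 66° / sin 51°
V₂ = 13.0 × 0.9135/0.7771 = 15 m s⁻¹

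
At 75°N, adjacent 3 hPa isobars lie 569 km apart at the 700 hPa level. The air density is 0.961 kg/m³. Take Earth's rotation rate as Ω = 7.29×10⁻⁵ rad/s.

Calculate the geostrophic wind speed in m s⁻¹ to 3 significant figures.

Coriolis parameter at 75°N:
f = 2Ω sin φ = 2 × 7.29×10⁻⁵ × sin 75° = 1.41×10⁻⁴ s⁻¹
Pressure gradient: |∂P/∂n| = 300 Pa / 569000 m = 5.27×10⁻⁴ Pa/m
Geostrophic balance (pressure-gradient force = Coriolis force):
V_g = (1/(fρ)) |∂P/∂n| = 5.27×10⁻⁴ / (1.41×10⁻⁴ × 0.961) = 3.90 m/s

3.90 m s⁻¹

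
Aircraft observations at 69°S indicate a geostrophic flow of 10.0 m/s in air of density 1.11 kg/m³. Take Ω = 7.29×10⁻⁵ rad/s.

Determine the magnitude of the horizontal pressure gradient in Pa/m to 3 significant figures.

Coriolis parameter at 69°S:
f = 2Ω sin φ = 2 × 7.29×10⁻⁵ × sin 69° = 1.36×10⁻⁴ s⁻¹
Geostrophic balance rearranged: |∂P/∂n| = f ρ V_g
|∂P/∂n| = 1.36×10⁻⁴ × 1.11 × 10.0 = 1.51×10⁻³ Pa/m

1.51×10⁻³ Pa/m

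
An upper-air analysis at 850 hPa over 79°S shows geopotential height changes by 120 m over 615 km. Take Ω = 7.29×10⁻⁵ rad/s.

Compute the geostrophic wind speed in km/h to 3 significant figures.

48.1 km/h

Coriolis parameter at 79°S:
f = 2Ω sin φ = 2 × 7.29×10⁻⁵ × sin 79° = 1.43×10⁻⁴ s⁻¹
Height gradient: |∂Z/∂n| = 120 m / 615000 m = 1.95×10⁻⁴
On a pressure surface, geostrophic balance gives V_g = (g/f)|∂Z/∂n|:
V_g = 9.81 × 1.95×10⁻⁴ / 1.43×10⁻⁴ = 13.4 m/s
Converting: 13.4 m/s × 3.6 = 48.1 km/h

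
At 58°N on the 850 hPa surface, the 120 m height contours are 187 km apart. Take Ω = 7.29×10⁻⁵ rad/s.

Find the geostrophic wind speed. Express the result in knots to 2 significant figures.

Coriolis parameter at 58°N:
f = 2Ω sin φ = 2 × 7.29×10⁻⁵ × sin 58° = 1.24×10⁻⁴ s⁻¹
Height gradient: |∂Z/∂n| = 120 m / 187000 m = 6.42×10⁻⁴
On a pressure surface, geostrophic balance gives V_g = (g/f)|∂Z/∂n|:
V_g = 9.81 × 6.42×10⁻⁴ / 1.24×10⁻⁴ = 50.9 m/s
Converting: 50.9 m/s × 1.944 = 99 knots

99 knots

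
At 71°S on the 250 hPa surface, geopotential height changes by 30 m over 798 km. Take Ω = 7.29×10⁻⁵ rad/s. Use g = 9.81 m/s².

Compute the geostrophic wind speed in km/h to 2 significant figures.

9.6 km/h

Coriolis parameter at 71°S:
f = 2Ω sin φ = 2 × 7.29×10⁻⁵ × sin 71° = 1.38×10⁻⁴ s⁻¹
Height gradient: |∂Z/∂n| = 30 m / 798000 m = 3.76×10⁻⁵
On a pressure surface, geostrophic balance gives V_g = (g/f)|∂Z/∂n|:
V_g = 9.81 × 3.76×10⁻⁵ / 1.38×10⁻⁴ = 2.68 m/s
Converting: 2.68 m/s × 3.6 = 9.6 km/h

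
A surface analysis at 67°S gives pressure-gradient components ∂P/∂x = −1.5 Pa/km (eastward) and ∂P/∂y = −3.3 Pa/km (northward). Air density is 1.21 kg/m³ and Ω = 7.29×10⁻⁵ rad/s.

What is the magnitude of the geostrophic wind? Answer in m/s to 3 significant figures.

22.3 m/s

Coriolis parameter at 67°S:
f = 2Ω sin φ = 2 × 7.29×10⁻⁵ × sin 67° = 1.34×10⁻⁴ s⁻¹
In the Southern Hemisphere f is negative: f = −1.34×10⁻⁴ s⁻¹.
Component geostrophic relations (x east, y north):
u_g = −(1/(fρ)) ∂P/∂y,  v_g = (1/(fρ)) ∂P/∂x
u_g = −(−3.3×10⁻³)/(−1.34×10⁻⁴ × 1.21) = −20.3 m/s;  v_g = (−1.5×10⁻³)/(−1.34×10⁻⁴ × 1.21) = 9.24 m/s
|V_g| = √(u_g² + v_g²) = 22.3 m/s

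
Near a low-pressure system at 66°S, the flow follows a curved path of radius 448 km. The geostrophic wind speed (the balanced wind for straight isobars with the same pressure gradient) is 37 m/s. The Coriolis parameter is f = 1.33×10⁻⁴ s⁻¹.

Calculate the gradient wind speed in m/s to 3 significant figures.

Around a low, centrifugal force acts outward with Coriolis, so pressure-gradient force balances both:
(1/ρ)|∂P/∂n| = fV + V²/R  →  V² + fR·V − fR·V_g = 0
With fR = 1.33×10⁻⁴ × 448×10³ m = 59.6 m/s:
V = [−fR + √((fR)² + 4 fR V_g)]/2 = [−59.6 + √(59.6² + 4×59.6×37)]/2 = 25.8 m/s
Subgeostrophic (V < V_g = 37 m/s), as expected around a low.

25.8 m/s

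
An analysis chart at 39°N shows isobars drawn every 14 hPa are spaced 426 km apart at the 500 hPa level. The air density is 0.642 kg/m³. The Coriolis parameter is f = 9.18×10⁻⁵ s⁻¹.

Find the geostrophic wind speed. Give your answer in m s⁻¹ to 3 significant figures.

55.8 m s⁻¹

Pressure gradient: |∂P/∂n| = 1400 Pa / 426000 m = 3.29×10⁻³ Pa/m
Geostrophic balance (pressure-gradient force = Coriolis force):
V_g = (1/(fρ)) |∂P/∂n| = 3.29×10⁻³ / (9.18×10⁻⁵ × 0.642) = 55.8 m/s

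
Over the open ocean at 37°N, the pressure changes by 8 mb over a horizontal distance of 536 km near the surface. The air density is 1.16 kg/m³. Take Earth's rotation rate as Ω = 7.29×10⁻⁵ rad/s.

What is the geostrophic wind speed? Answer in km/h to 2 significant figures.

Coriolis parameter at 37°N:
f = 2Ω sin φ = 2 × 7.29×10⁻⁵ × sin 37° = 8.77×10⁻⁵ s⁻¹
Pressure gradient: |∂P/∂n| = 800 Pa / 536000 m = 1.49×10⁻³ Pa/m
Geostrophic balance (pressure-gradient force = Coriolis force):
V_g = (1/(fρ)) |∂P/∂n| = 1.49×10⁻³ / (8.77×10⁻⁵ × 1.16) = 14.7 m/s
Converting: 14.7 m/s × 3.6 = 53 km/h

53 km/h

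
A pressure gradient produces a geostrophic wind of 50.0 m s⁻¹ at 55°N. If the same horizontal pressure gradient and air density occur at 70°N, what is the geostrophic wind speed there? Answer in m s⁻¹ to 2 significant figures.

With the same pressure gradient and density, V_g ∝ 1/f ∝ 1/sin φ.
V₂ = V₁ · sin φ₁ / sin φ₂ = 50.0 × sin 55° / sin 70°
V₂ = 50.0 × 0.8192/0.9397 = 44 m s⁻¹

44 m s⁻¹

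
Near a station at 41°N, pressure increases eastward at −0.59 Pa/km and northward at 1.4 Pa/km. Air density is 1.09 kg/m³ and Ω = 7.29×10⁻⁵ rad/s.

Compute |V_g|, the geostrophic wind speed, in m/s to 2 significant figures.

15 m/s

Coriolis parameter at 41°N:
f = 2Ω sin φ = 2 × 7.29×10⁻⁵ × sin 41° = 9.57×10⁻⁵ s⁻¹
Component geostrophic relations (x east, y north):
u_g = −(1/(fρ)) ∂P/∂y,  v_g = (1/(fρ)) ∂P/∂x
u_g = −(1.4×10⁻³)/(9.57×10⁻⁵ × 1.09) = −13.4 m/s;  v_g = (−0.59×10⁻³)/(9.57×10⁻⁵ × 1.09) = −5.66 m/s
|V_g| = √(u_g² + v_g²) = 14.6 m/s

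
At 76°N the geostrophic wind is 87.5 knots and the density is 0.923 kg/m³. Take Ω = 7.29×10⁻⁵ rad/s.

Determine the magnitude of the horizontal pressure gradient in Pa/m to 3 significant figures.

5.88×10⁻³ Pa/m

Coriolis parameter at 76°N:
f = 2Ω sin φ = 2 × 7.29×10⁻⁵ × sin 76° = 1.41×10⁻⁴ s⁻¹
Wind speed in SI: 87.5 knots = 45.0 m/s
Geostrophic balance rearranged: |∂P/∂n| = f ρ V_g
|∂P/∂n| = 1.41×10⁻⁴ × 0.923 × 45.0 = 5.88×10⁻³ Pa/m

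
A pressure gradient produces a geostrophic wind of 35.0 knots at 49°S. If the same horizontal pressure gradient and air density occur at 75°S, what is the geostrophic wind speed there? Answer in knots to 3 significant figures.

With the same pressure gradient and density, V_g ∝ 1/f ∝ 1/sin φ.
V₂ = V₁ · sin φ₁ / sin φ₂ = 35.0 × sin 49° / sin 75°
V₂ = 35.0 × 0.7547/0.9659 = 27.3 knots

27.3 knots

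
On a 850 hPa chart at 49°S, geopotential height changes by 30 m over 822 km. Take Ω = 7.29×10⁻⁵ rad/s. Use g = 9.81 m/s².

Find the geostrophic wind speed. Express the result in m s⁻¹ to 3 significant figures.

3.25 m s⁻¹

Coriolis parameter at 49°S:
f = 2Ω sin φ = 2 × 7.29×10⁻⁵ × sin 49° = 1.10×10⁻⁴ s⁻¹
Height gradient: |∂Z/∂n| = 30 m / 822000 m = 3.65×10⁻⁵
On a pressure surface, geostrophic balance gives V_g = (g/f)|∂Z/∂n|:
V_g = 9.81 × 3.65×10⁻⁵ / 1.10×10⁻⁴ = 3.25 m/s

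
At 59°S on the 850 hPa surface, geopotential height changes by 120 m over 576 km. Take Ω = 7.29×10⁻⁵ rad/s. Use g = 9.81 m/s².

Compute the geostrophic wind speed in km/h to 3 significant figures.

Coriolis parameter at 59°S:
f = 2Ω sin φ = 2 × 7.29×10⁻⁵ × sin 59° = 1.25×10⁻⁴ s⁻¹
Height gradient: |∂Z/∂n| = 120 m / 576000 m = 2.08×10⁻⁴
On a pressure surface, geostrophic balance gives V_g = (g/f)|∂Z/∂n|:
V_g = 9.81 × 2.08×10⁻⁴ / 1.25×10⁻⁴ = 16.4 m/s
Converting: 16.4 m/s × 3.6 = 58.9 km/h

58.9 km/h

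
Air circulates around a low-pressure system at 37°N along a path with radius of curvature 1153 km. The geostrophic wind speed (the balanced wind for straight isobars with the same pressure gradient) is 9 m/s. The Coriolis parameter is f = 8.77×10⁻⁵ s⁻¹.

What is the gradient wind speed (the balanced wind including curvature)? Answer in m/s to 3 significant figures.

8.32 m/s

Around a low, centrifugal force acts outward with Coriolis, so pressure-gradient force balances both:
(1/ρ)|∂P/∂n| = fV + V²/R  →  V² + fR·V − fR·V_g = 0
With fR = 8.77×10⁻⁵ × 1153×10³ m = 101 m/s:
V = [−fR + √((fR)² + 4 fR V_g)]/2 = [−101 + √(101² + 4×101×9)]/2 = 8.32 m/s
Subgeostrophic (V < V_g = 9 m/s), as expected around a low.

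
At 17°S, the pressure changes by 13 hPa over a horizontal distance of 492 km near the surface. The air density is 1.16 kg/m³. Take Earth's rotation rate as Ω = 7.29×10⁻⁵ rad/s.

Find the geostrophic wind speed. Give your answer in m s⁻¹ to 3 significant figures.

Coriolis parameter at 17°S:
f = 2Ω sin φ = 2 × 7.29×10⁻⁵ × sin 17° = 4.26×10⁻⁵ s⁻¹
Pressure gradient: |∂P/∂n| = 1300 Pa / 492000 m = 2.64×10⁻³ Pa/m
Geostrophic balance (pressure-gradient force = Coriolis force):
V_g = (1/(fρ)) |∂P/∂n| = 2.64×10⁻³ / (4.26×10⁻⁵ × 1.16) = 53.4 m/s

53.4 m s⁻¹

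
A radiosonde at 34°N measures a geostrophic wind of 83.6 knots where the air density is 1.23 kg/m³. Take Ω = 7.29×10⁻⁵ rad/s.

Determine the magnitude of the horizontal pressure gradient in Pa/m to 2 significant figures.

4.3×10⁻³ Pa/m

Coriolis parameter at 34°N:
f = 2Ω sin φ = 2 × 7.29×10⁻⁵ × sin 34° = 8.15×10⁻⁵ s⁻¹
Wind speed in SI: 83.6 knots = 43.0 m/s
Geostrophic balance rearranged: |∂P/∂n| = f ρ V_g
|∂P/∂n| = 8.15×10⁻⁵ × 1.23 × 43.0 = 4.31×10⁻³ Pa/m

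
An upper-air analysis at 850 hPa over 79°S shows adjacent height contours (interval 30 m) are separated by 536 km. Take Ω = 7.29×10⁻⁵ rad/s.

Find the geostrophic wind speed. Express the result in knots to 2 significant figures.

Coriolis parameter at 79°S:
f = 2Ω sin φ = 2 × 7.29×10⁻⁵ × sin 79° = 1.43×10⁻⁴ s⁻¹
Height gradient: |∂Z/∂n| = 30 m / 536000 m = 5.60×10⁻⁵
On a pressure surface, geostrophic balance gives V_g = (g/f)|∂Z/∂n|:
V_g = 9.81 × 5.60×10⁻⁵ / 1.43×10⁻⁴ = 3.84 m/s
Converting: 3.84 m/s × 1.944 = 7.5 knots

7.5 knots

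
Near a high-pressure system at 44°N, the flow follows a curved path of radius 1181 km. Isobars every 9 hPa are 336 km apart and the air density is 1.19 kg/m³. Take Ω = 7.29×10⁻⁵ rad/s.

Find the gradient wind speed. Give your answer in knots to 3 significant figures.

57.3 knots

Coriolis parameter at 44°N:
f = 2Ω sin φ = 2 × 7.29×10⁻⁵ × sin 44° = 1.01×10⁻⁴ s⁻¹
Pressure gradient: |∂P/∂n| = 900 Pa / 336000 m = 2.68×10⁻³ Pa/m
Geostrophic speed: V_g = |∂P/∂n|/(fρ) = 2.68×10⁻³/(1.01×10⁻⁴ × 1.19) = 22.2 m/s
Around a high, pressure-gradient force acts outward with centrifugal, so Coriolis balances both:
fV = (1/ρ)|∂P/∂n| + V²/R  →  V² − fR·V + fR·V_g = 0
With fR = 1.01×10⁻⁴ × 1181×10³ m = 120 m/s:
V = [fR − √((fR)² − 4 fR V_g)]/2 = [120 − √(120² − 4×120×22.2)]/2 = 29.5 m/s
Supergeostrophic (V > V_g = 22.2 m/s), as expected around a high.
Converting: 29.5 m/s × 1.944 = 57.3 knots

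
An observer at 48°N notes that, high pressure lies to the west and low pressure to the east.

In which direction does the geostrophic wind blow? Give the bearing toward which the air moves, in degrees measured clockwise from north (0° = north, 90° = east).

The pressure-gradient force points toward the east (bearing 090°).
Geostrophic balance: in the Northern Hemisphere the Coriolis force deflects motion to the right, so the geostrophic wind blows 90° to the right of the pressure-gradient force (low pressure on the left).
Rotating 090° by 90° clockwise gives 180° — the wind blows toward the south.

180°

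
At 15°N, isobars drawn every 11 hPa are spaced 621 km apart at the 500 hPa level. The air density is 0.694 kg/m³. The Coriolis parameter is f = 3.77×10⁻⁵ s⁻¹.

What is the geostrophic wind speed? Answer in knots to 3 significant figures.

Pressure gradient: |∂P/∂n| = 1100 Pa / 621000 m = 1.77×10⁻³ Pa/m
Geostrophic balance (pressure-gradient force = Coriolis force):
V_g = (1/(fρ)) |∂P/∂n| = 1.77×10⁻³ / (3.77×10⁻⁵ × 0.694) = 67.7 m/s
Converting: 67.7 m/s × 1.944 = 132 knots

132 knots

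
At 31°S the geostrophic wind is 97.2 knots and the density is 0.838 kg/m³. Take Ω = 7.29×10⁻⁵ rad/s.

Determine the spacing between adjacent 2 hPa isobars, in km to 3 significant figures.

63.6 km

Coriolis parameter at 31°S:
f = 2Ω sin φ = 2 × 7.29×10⁻⁵ × sin 31° = 7.51×10⁻⁵ s⁻¹
Wind speed in SI: 97.2 knots = 50.0 m/s
Geostrophic balance rearranged: |∂P/∂n| = f ρ V_g
|∂P/∂n| = 7.51×10⁻⁵ × 0.838 × 50.0 = 3.15×10⁻³ Pa/m
Isobar spacing: Δn = ΔP/|∂P/∂n| = 200 Pa / 3.15×10⁻³ Pa/m = 63560 m ≈ 63.6 km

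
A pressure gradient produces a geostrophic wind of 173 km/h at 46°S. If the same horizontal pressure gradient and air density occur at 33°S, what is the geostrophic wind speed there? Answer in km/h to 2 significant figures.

230 km/h

With the same pressure gradient and density, V_g ∝ 1/f ∝ 1/sin φ.
V₂ = V₁ · sin φ₁ / sin φ₂ = 173 × sin 46° / sin 33°
V₂ = 173 × 0.7193/0.5446 = 230 km/h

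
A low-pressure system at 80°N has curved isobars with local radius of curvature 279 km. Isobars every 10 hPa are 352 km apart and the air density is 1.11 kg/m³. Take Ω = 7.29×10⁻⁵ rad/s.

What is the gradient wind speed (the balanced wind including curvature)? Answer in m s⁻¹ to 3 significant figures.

Coriolis parameter at 80°N:
f = 2Ω sin φ = 2 × 7.29×10⁻⁵ × sin 80° = 1.44×10⁻⁴ s⁻¹
Pressure gradient: |∂P/∂n| = 1000 Pa / 352000 m = 2.84×10⁻³ Pa/m
Geostrophic speed: V_g = |∂P/∂n|/(fρ) = 2.84×10⁻³/(1.44×10⁻⁴ × 1.11) = 17.8 m/s
Around a low, centrifugal force acts outward with Coriolis, so pressure-gradient force balances both:
(1/ρ)|∂P/∂n| = fV + V²/R  →  V² + fR·V − fR·V_g = 0
With fR = 1.44×10⁻⁴ × 279×10³ m = 40.1 m/s:
V = [−fR + √((fR)² + 4 fR V_g)]/2 = [−40.1 + √(40.1² + 4×40.1×17.8)]/2 = 13.4 m/s
Subgeostrophic (V < V_g = 17.8 m/s), as expected around a low.

13.4 m s⁻¹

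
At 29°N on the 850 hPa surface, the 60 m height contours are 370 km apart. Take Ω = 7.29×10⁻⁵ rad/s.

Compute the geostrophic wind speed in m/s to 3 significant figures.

Coriolis parameter at 29°N:
f = 2Ω sin φ = 2 × 7.29×10⁻⁵ × sin 29° = 7.07×10⁻⁵ s⁻¹
Height gradient: |∂Z/∂n| = 60 m / 370000 m = 1.62×10⁻⁴
On a pressure surface, geostrophic balance gives V_g = (g/f)|∂Z/∂n|:
V_g = 9.81 × 1.62×10⁻⁴ / 7.07×10⁻⁵ = 22.5 m/s

22.5 m/s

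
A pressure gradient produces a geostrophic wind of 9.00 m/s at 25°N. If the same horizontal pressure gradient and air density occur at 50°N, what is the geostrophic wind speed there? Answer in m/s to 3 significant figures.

4.97 m/s

With the same pressure gradient and density, V_g ∝ 1/f ∝ 1/sin φ.
V₂ = V₁ · sin φ₁ / sin φ₂ = 9.00 × sin 25° / sin 50°
V₂ = 9.00 × 0.4226/0.7660 = 4.97 m/s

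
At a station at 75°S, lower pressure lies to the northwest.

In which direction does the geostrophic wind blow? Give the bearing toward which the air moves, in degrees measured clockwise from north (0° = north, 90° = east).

225°

The pressure-gradient force points toward the northwest (bearing 315°).
Geostrophic balance: in the Southern Hemisphere the Coriolis force deflects motion to the left, so the geostrophic wind blows 90° to the left of the pressure-gradient force (low pressure on the right).
Rotating 315° by 90° counterclockwise gives 225° — the wind blows toward the southwest.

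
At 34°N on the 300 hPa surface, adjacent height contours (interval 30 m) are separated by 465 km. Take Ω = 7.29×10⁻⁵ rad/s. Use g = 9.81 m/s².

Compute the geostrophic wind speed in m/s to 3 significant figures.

7.76 m/s

Coriolis parameter at 34°N:
f = 2Ω sin φ = 2 × 7.29×10⁻⁵ × sin 34° = 8.15×10⁻⁵ s⁻¹
Height gradient: |∂Z/∂n| = 30 m / 465000 m = 6.45×10⁻⁵
On a pressure surface, geostrophic balance gives V_g = (g/f)|∂Z/∂n|:
V_g = 9.81 × 6.45×10⁻⁵ / 8.15×10⁻⁵ = 7.76 m/s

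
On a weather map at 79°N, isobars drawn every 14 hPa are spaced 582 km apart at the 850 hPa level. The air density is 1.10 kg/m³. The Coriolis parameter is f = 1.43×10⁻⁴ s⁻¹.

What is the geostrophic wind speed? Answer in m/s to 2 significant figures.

15 m/s

Pressure gradient: |∂P/∂n| = 1400 Pa / 582000 m = 2.41×10⁻³ Pa/m
Geostrophic balance (pressure-gradient force = Coriolis force):
V_g = (1/(fρ)) |∂P/∂n| = 2.41×10⁻³ / (1.43×10⁻⁴ × 1.10) = 15.3 m/s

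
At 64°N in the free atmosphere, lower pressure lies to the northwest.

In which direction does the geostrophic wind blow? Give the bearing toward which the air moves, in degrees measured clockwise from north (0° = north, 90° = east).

045°

The pressure-gradient force points toward the northwest (bearing 315°).
Geostrophic balance: in the Northern Hemisphere the Coriolis force deflects motion to the right, so the geostrophic wind blows 90° to the right of the pressure-gradient force (low pressure on the left).
Rotating 315° by 90° clockwise gives 045° — the wind blows toward the northeast.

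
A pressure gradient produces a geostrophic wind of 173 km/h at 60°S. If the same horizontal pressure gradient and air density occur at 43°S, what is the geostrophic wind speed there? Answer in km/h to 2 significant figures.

With the same pressure gradient and density, V_g ∝ 1/f ∝ 1/sin φ.
V₂ = V₁ · sin φ₁ / sin φ₂ = 173 × sin 60° / sin 43°
V₂ = 173 × 0.8660/0.6820 = 220 km/h

220 km/h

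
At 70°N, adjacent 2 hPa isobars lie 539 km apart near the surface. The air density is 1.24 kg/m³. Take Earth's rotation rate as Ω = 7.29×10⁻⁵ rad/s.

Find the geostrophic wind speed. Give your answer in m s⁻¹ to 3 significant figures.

2.18 m s⁻¹

Coriolis parameter at 70°N:
f = 2Ω sin φ = 2 × 7.29×10⁻⁵ × sin 70° = 1.37×10⁻⁴ s⁻¹
Pressure gradient: |∂P/∂n| = 200 Pa / 539000 m = 3.71×10⁻⁴ Pa/m
Geostrophic balance (pressure-gradient force = Coriolis force):
V_g = (1/(fρ)) |∂P/∂n| = 3.71×10⁻⁴ / (1.37×10⁻⁴ × 1.24) = 2.18 m/s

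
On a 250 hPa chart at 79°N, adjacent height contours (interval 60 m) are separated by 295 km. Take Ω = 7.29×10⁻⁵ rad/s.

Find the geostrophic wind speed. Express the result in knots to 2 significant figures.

27 knots

Coriolis parameter at 79°N:
f = 2Ω sin φ = 2 × 7.29×10⁻⁵ × sin 79° = 1.43×10⁻⁴ s⁻¹
Height gradient: |∂Z/∂n| = 60 m / 295000 m = 2.03×10⁻⁴
On a pressure surface, geostrophic balance gives V_g = (g/f)|∂Z/∂n|:
V_g = 9.81 × 2.03×10⁻⁴ / 1.43×10⁻⁴ = 13.9 m/s
Converting: 13.9 m/s × 1.944 = 27 knots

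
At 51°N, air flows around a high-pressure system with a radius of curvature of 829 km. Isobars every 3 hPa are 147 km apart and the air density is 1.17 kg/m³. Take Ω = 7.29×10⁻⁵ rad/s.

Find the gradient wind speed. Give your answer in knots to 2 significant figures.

38 knots

Coriolis parameter at 51°N:
f = 2Ω sin φ = 2 × 7.29×10⁻⁵ × sin 51° = 1.13×10⁻⁴ s⁻¹
Pressure gradient: |∂P/∂n| = 300 Pa / 147000 m = 2.04×10⁻³ Pa/m
Geostrophic speed: V_g = |∂P/∂n|/(fρ) = 2.04×10⁻³/(1.13×10⁻⁴ × 1.17) = 15.4 m/s
Around a high, pressure-gradient force acts outward with centrifugal, so Coriolis balances both:
fV = (1/ρ)|∂P/∂n| + V²/R  →  V² − fR·V + fR·V_g = 0
With fR = 1.13×10⁻⁴ × 829×10³ m = 93.9 m/s:
V = [fR − √((fR)² − 4 fR V_g)]/2 = [93.9 − √(93.9² − 4×93.9×15.4)]/2 = 19.4 m/s
Supergeostrophic (V > V_g = 15.4 m/s), as expected around a high.
Converting: 19.4 m/s × 1.944 = 38 knots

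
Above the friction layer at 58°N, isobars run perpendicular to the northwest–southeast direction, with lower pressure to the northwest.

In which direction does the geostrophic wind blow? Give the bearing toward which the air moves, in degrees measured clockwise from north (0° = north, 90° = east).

045°

The pressure-gradient force points toward the northwest (bearing 315°).
Geostrophic balance: in the Northern Hemisphere the Coriolis force deflects motion to the right, so the geostrophic wind blows 90° to the right of the pressure-gradient force (low pressure on the left).
Rotating 315° by 90° clockwise gives 045° — the wind blows toward the northeast.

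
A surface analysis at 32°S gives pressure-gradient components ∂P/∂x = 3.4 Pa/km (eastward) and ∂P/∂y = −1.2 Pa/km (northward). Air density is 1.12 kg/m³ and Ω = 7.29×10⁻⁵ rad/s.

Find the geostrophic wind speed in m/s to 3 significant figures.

Coriolis parameter at 32°S:
f = 2Ω sin φ = 2 × 7.29×10⁻⁵ × sin 32° = 7.73×10⁻⁵ s⁻¹
In the Southern Hemisphere f is negative: f = −7.73×10⁻⁵ s⁻¹.
Component geostrophic relations (x east, y north):
u_g = −(1/(fρ)) ∂P/∂y,  v_g = (1/(fρ)) ∂P/∂x
u_g = −(−1.2×10⁻³)/(−7.73×10⁻⁵ × 1.12) = −13.9 m/s;  v_g = (3.4×10⁻³)/(−7.73×10⁻⁵ × 1.12) = −39.3 m/s
|V_g| = √(u_g² + v_g²) = 41.7 m/s

41.7 m/s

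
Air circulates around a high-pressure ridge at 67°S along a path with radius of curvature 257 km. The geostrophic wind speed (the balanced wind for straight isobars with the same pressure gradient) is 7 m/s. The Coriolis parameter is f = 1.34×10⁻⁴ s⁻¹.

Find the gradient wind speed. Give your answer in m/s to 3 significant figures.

9.77 m/s

Around a high, pressure-gradient force acts outward with centrifugal, so Coriolis balances both:
fV = (1/ρ)|∂P/∂n| + V²/R  →  V² − fR·V + fR·V_g = 0
With fR = 1.34×10⁻⁴ × 257×10³ m = 34.4 m/s:
V = [fR − √((fR)² − 4 fR V_g)]/2 = [34.4 − √(34.4² − 4×34.4×7)]/2 = 9.77 m/s
Supergeostrophic (V > V_g = 7 m/s), as expected around a high.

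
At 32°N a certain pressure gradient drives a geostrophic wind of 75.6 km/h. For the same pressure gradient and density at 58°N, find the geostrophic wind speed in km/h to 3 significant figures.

With the same pressure gradient and density, V_g ∝ 1/f ∝ 1/sin φ.
V₂ = V₁ · sin φ₁ / sin φ₂ = 75.6 × sin 32° / sin 58°
V₂ = 75.6 × 0.5299/0.8480 = 47.2 km/h

47.2 km/h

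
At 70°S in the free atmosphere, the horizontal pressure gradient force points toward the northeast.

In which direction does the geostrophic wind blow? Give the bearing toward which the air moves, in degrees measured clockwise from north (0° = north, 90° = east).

The pressure-gradient force points toward the northeast (bearing 045°).
Geostrophic balance: in the Southern Hemisphere the Coriolis force deflects motion to the left, so the geostrophic wind blows 90° to the left of the pressure-gradient force (low pressure on the right).
Rotating 045° by 90° counterclockwise gives 315° — the wind blows toward the northwest.

315°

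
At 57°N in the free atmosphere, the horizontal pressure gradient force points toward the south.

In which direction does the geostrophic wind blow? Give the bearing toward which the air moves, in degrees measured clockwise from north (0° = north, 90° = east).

270°

The pressure-gradient force points toward the south (bearing 180°).
Geostrophic balance: in the Northern Hemisphere the Coriolis force deflects motion to the right, so the geostrophic wind blows 90° to the right of the pressure-gradient force (low pressure on the left).
Rotating 180° by 90° clockwise gives 270° — the wind blows toward the west.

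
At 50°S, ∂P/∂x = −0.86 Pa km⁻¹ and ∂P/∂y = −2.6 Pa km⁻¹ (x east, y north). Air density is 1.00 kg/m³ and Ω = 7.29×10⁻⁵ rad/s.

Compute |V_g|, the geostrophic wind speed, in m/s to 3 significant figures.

24.5 m/s

Coriolis parameter at 50°S:
f = 2Ω sin φ = 2 × 7.29×10⁻⁵ × sin 50° = 1.12×10⁻⁴ s⁻¹
In the Southern Hemisphere f is negative: f = −1.12×10⁻⁴ s⁻¹.
Component geostrophic relations (x east, y north):
u_g = −(1/(fρ)) ∂P/∂y,  v_g = (1/(fρ)) ∂P/∂x
u_g = −(−2.6×10⁻³)/(−1.12×10⁻⁴ × 1.00) = −23.3 m/s;  v_g = (−0.86×10⁻³)/(−1.12×10⁻⁴ × 1.00) = 7.70 m/s
|V_g| = √(u_g² + v_g²) = 24.5 m/s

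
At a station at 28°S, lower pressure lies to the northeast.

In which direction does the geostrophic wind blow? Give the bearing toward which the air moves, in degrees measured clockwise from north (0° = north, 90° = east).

315°

The pressure-gradient force points toward the northeast (bearing 045°).
Geostrophic balance: in the Southern Hemisphere the Coriolis force deflects motion to the left, so the geostrophic wind blows 90° to the left of the pressure-gradient force (low pressure on the right).
Rotating 045° by 90° counterclockwise gives 315° — the wind blows toward the northwest.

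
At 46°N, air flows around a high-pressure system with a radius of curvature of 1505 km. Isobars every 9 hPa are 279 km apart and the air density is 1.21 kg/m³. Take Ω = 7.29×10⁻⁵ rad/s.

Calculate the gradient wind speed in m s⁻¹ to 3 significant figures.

31.8 m s⁻¹

Coriolis parameter at 46°N:
f = 2Ω sin φ = 2 × 7.29×10⁻⁵ × sin 46° = 1.05×10⁻⁴ s⁻¹
Pressure gradient: |∂P/∂n| = 900 Pa / 279000 m = 3.23×10⁻³ Pa/m
Geostrophic speed: V_g = |∂P/∂n|/(fρ) = 3.23×10⁻³/(1.05×10⁻⁴ × 1.21) = 25.4 m/s
Around a high, pressure-gradient force acts outward with centrifugal, so Coriolis balances both:
fV = (1/ρ)|∂P/∂n| + V²/R  →  V² − fR·V + fR·V_g = 0
With fR = 1.05×10⁻⁴ × 1505×10³ m = 158 m/s:
V = [fR − √((fR)² − 4 fR V_g)]/2 = [158 − √(158² − 4×158×25.4)]/2 = 31.8 m/s
Supergeostrophic (V > V_g = 25.4 m/s), as expected around a high.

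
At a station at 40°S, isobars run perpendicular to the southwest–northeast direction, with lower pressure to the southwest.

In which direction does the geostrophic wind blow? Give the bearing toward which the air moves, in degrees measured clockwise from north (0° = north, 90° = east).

135°

The pressure-gradient force points toward the southwest (bearing 225°).
Geostrophic balance: in the Southern Hemisphere the Coriolis force deflects motion to the left, so the geostrophic wind blows 90° to the left of the pressure-gradient force (low pressure on the right).
Rotating 225° by 90° counterclockwise gives 135° — the wind blows toward the southeast.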